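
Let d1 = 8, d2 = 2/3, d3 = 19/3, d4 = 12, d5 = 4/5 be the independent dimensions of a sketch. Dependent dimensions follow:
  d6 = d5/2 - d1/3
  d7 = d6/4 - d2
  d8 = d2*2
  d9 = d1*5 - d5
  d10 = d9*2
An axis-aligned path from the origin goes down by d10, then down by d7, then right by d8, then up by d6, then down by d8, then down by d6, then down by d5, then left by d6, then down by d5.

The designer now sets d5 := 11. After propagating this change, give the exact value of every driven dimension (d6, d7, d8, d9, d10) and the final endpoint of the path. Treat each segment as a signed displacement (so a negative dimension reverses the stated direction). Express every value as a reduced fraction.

Apply edit: d5 := 11
  d6 = d5/2 - d1/3 = 17/6
  d7 = d6/4 - d2 = 1/24
  d8 = d2*2 = 4/3
  d9 = d1*5 - d5 = 29
  d10 = d9*2 = 58
Walk from origin (0, 0):
  seg 1: down by d10 = 58 → (0, -58)
  seg 2: down by d7 = 1/24 → (0, -1393/24)
  seg 3: right by d8 = 4/3 → (4/3, -1393/24)
  seg 4: up by d6 = 17/6 → (4/3, -1325/24)
  seg 5: down by d8 = 4/3 → (4/3, -1357/24)
  seg 6: down by d6 = 17/6 → (4/3, -475/8)
  seg 7: down by d5 = 11 → (4/3, -563/8)
  seg 8: left by d6 = 17/6 → (-3/2, -563/8)
  seg 9: down by d5 = 11 → (-3/2, -651/8)

d6 = 17/6
d7 = 1/24
d8 = 4/3
d9 = 29
d10 = 58
endpoint = (-3/2, -651/8)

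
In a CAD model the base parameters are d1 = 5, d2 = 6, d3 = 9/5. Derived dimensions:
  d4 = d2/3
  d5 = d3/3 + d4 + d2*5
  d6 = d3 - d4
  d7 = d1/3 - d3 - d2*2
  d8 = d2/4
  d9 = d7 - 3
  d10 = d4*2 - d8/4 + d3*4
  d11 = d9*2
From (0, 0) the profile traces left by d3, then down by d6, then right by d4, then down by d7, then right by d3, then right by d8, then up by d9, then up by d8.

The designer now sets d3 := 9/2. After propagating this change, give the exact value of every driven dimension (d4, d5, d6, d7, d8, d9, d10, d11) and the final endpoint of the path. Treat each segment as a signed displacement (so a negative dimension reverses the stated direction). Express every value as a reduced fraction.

d4 = 2
d5 = 67/2
d6 = 5/2
d7 = -89/6
d8 = 3/2
d9 = -107/6
d10 = 173/8
d11 = -107/3
endpoint = (7/2, -4)

Apply edit: d3 := 9/2
  d4 = d2/3 = 2
  d5 = d3/3 + d4 + d2*5 = 67/2
  d6 = d3 - d4 = 5/2
  d7 = d1/3 - d3 - d2*2 = -89/6
  d8 = d2/4 = 3/2
  d9 = d7 - 3 = -107/6
  d10 = d4*2 - d8/4 + d3*4 = 173/8
  d11 = d9*2 = -107/3
Walk from origin (0, 0):
  seg 1: left by d3 = 9/2 → (-9/2, 0)
  seg 2: down by d6 = 5/2 → (-9/2, -5/2)
  seg 3: right by d4 = 2 → (-5/2, -5/2)
  seg 4: down by d7 = -89/6 → (-5/2, 37/3)
  seg 5: right by d3 = 9/2 → (2, 37/3)
  seg 6: right by d8 = 3/2 → (7/2, 37/3)
  seg 7: up by d9 = -107/6 → (7/2, -11/2)
  seg 8: up by d8 = 3/2 → (7/2, -4)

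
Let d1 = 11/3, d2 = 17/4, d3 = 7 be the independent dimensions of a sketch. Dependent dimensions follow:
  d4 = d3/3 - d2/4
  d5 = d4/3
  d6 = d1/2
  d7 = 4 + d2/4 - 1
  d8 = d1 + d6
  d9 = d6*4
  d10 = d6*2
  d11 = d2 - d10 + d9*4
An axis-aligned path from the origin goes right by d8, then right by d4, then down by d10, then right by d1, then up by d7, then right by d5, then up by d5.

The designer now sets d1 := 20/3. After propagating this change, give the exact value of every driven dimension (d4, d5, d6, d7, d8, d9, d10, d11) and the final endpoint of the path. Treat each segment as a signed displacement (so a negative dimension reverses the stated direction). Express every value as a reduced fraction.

Apply edit: d1 := 20/3
  d4 = d3/3 - d2/4 = 61/48
  d5 = d4/3 = 61/144
  d6 = d1/2 = 10/3
  d7 = 4 + d2/4 - 1 = 65/16
  d8 = d1 + d6 = 10
  d9 = d6*4 = 40/3
  d10 = d6*2 = 20/3
  d11 = d2 - d10 + d9*4 = 611/12
Walk from origin (0, 0):
  seg 1: right by d8 = 10 → (10, 0)
  seg 2: right by d4 = 61/48 → (541/48, 0)
  seg 3: down by d10 = 20/3 → (541/48, -20/3)
  seg 4: right by d1 = 20/3 → (287/16, -20/3)
  seg 5: up by d7 = 65/16 → (287/16, -125/48)
  seg 6: right by d5 = 61/144 → (661/36, -125/48)
  seg 7: up by d5 = 61/144 → (661/36, -157/72)

d4 = 61/48
d5 = 61/144
d6 = 10/3
d7 = 65/16
d8 = 10
d9 = 40/3
d10 = 20/3
d11 = 611/12
endpoint = (661/36, -157/72)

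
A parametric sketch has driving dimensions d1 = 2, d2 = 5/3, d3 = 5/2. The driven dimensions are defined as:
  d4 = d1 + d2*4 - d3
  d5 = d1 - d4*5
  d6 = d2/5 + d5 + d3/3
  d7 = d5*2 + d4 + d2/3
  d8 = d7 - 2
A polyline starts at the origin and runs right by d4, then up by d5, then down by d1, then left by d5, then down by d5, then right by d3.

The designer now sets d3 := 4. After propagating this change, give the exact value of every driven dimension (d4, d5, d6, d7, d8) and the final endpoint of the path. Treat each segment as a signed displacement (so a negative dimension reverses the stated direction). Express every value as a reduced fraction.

d4 = 14/3
d5 = -64/3
d6 = -59/3
d7 = -337/9
d8 = -355/9
endpoint = (30, -2)

Apply edit: d3 := 4
  d4 = d1 + d2*4 - d3 = 14/3
  d5 = d1 - d4*5 = -64/3
  d6 = d2/5 + d5 + d3/3 = -59/3
  d7 = d5*2 + d4 + d2/3 = -337/9
  d8 = d7 - 2 = -355/9
Walk from origin (0, 0):
  seg 1: right by d4 = 14/3 → (14/3, 0)
  seg 2: up by d5 = -64/3 → (14/3, -64/3)
  seg 3: down by d1 = 2 → (14/3, -70/3)
  seg 4: left by d5 = -64/3 → (26, -70/3)
  seg 5: down by d5 = -64/3 → (26, -2)
  seg 6: right by d3 = 4 → (30, -2)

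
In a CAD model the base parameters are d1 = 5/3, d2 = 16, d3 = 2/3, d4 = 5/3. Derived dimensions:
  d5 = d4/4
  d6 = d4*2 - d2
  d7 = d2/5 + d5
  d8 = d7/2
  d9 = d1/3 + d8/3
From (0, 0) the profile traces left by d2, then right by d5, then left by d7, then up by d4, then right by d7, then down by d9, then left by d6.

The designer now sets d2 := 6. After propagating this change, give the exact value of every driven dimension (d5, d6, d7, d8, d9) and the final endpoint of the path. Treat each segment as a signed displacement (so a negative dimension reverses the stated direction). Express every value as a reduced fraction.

Apply edit: d2 := 6
  d5 = d4/4 = 5/12
  d6 = d4*2 - d2 = -8/3
  d7 = d2/5 + d5 = 97/60
  d8 = d7/2 = 97/120
  d9 = d1/3 + d8/3 = 33/40
Walk from origin (0, 0):
  seg 1: left by d2 = 6 → (-6, 0)
  seg 2: right by d5 = 5/12 → (-67/12, 0)
  seg 3: left by d7 = 97/60 → (-36/5, 0)
  seg 4: up by d4 = 5/3 → (-36/5, 5/3)
  seg 5: right by d7 = 97/60 → (-67/12, 5/3)
  seg 6: down by d9 = 33/40 → (-67/12, 101/120)
  seg 7: left by d6 = -8/3 → (-35/12, 101/120)

d5 = 5/12
d6 = -8/3
d7 = 97/60
d8 = 97/120
d9 = 33/40
endpoint = (-35/12, 101/120)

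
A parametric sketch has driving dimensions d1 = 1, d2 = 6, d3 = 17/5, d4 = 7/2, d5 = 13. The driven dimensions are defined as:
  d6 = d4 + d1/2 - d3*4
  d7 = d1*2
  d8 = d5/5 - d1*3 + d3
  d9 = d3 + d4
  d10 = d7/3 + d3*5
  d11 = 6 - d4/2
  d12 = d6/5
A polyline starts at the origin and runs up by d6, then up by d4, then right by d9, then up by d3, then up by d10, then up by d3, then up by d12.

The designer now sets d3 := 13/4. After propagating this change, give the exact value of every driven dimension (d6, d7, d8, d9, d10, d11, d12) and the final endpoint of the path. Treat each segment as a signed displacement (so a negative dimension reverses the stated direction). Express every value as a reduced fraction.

d6 = -9
d7 = 2
d8 = 57/20
d9 = 27/4
d10 = 203/12
d11 = 17/4
d12 = -9/5
endpoint = (27/4, 967/60)

Apply edit: d3 := 13/4
  d6 = d4 + d1/2 - d3*4 = -9
  d7 = d1*2 = 2
  d8 = d5/5 - d1*3 + d3 = 57/20
  d9 = d3 + d4 = 27/4
  d10 = d7/3 + d3*5 = 203/12
  d11 = 6 - d4/2 = 17/4
  d12 = d6/5 = -9/5
Walk from origin (0, 0):
  seg 1: up by d6 = -9 → (0, -9)
  seg 2: up by d4 = 7/2 → (0, -11/2)
  seg 3: right by d9 = 27/4 → (27/4, -11/2)
  seg 4: up by d3 = 13/4 → (27/4, -9/4)
  seg 5: up by d10 = 203/12 → (27/4, 44/3)
  seg 6: up by d3 = 13/4 → (27/4, 215/12)
  seg 7: up by d12 = -9/5 → (27/4, 967/60)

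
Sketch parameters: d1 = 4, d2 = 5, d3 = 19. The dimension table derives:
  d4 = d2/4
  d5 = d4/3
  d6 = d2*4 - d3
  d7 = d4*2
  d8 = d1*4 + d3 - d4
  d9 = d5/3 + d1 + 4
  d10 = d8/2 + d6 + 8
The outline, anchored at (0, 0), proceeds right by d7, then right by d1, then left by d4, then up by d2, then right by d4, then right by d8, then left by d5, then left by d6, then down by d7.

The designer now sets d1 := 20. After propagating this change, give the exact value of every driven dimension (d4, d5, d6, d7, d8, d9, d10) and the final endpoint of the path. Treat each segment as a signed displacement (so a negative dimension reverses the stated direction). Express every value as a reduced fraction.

d4 = 5/4
d5 = 5/12
d6 = 1
d7 = 5/2
d8 = 391/4
d9 = 869/36
d10 = 463/8
endpoint = (713/6, 5/2)

Apply edit: d1 := 20
  d4 = d2/4 = 5/4
  d5 = d4/3 = 5/12
  d6 = d2*4 - d3 = 1
  d7 = d4*2 = 5/2
  d8 = d1*4 + d3 - d4 = 391/4
  d9 = d5/3 + d1 + 4 = 869/36
  d10 = d8/2 + d6 + 8 = 463/8
Walk from origin (0, 0):
  seg 1: right by d7 = 5/2 → (5/2, 0)
  seg 2: right by d1 = 20 → (45/2, 0)
  seg 3: left by d4 = 5/4 → (85/4, 0)
  seg 4: up by d2 = 5 → (85/4, 5)
  seg 5: right by d4 = 5/4 → (45/2, 5)
  seg 6: right by d8 = 391/4 → (481/4, 5)
  seg 7: left by d5 = 5/12 → (719/6, 5)
  seg 8: left by d6 = 1 → (713/6, 5)
  seg 9: down by d7 = 5/2 → (713/6, 5/2)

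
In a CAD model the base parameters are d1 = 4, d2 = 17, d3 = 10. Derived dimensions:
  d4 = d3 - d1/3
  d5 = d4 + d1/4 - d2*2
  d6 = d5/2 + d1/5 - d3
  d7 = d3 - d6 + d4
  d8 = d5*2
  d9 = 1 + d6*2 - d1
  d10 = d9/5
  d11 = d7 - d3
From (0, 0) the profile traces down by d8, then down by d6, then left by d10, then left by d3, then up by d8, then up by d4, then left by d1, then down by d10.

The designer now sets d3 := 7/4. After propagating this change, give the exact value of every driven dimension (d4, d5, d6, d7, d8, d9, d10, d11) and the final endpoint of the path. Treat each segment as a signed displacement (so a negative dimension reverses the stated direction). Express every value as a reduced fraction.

d4 = 5/12
d5 = -391/12
d6 = -2069/120
d7 = 2329/120
d8 = -391/6
d9 = -2249/60
d10 = -2249/300
d11 = 2119/120
endpoint = (131/75, 5031/200)

Apply edit: d3 := 7/4
  d4 = d3 - d1/3 = 5/12
  d5 = d4 + d1/4 - d2*2 = -391/12
  d6 = d5/2 + d1/5 - d3 = -2069/120
  d7 = d3 - d6 + d4 = 2329/120
  d8 = d5*2 = -391/6
  d9 = 1 + d6*2 - d1 = -2249/60
  d10 = d9/5 = -2249/300
  d11 = d7 - d3 = 2119/120
Walk from origin (0, 0):
  seg 1: down by d8 = -391/6 → (0, 391/6)
  seg 2: down by d6 = -2069/120 → (0, 9889/120)
  seg 3: left by d10 = -2249/300 → (2249/300, 9889/120)
  seg 4: left by d3 = 7/4 → (431/75, 9889/120)
  seg 5: up by d8 = -391/6 → (431/75, 2069/120)
  seg 6: up by d4 = 5/12 → (431/75, 2119/120)
  seg 7: left by d1 = 4 → (131/75, 2119/120)
  seg 8: down by d10 = -2249/300 → (131/75, 5031/200)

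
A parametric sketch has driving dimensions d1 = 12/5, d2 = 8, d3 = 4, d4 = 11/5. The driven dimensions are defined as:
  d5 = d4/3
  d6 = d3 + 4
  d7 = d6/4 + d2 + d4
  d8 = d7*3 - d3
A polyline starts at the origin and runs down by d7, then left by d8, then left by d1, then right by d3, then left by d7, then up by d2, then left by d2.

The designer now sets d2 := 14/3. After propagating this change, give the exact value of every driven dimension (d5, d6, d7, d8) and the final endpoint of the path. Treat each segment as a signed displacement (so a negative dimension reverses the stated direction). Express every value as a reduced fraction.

Apply edit: d2 := 14/3
  d5 = d4/3 = 11/15
  d6 = d3 + 4 = 8
  d7 = d6/4 + d2 + d4 = 133/15
  d8 = d7*3 - d3 = 113/5
Walk from origin (0, 0):
  seg 1: down by d7 = 133/15 → (0, -133/15)
  seg 2: left by d8 = 113/5 → (-113/5, -133/15)
  seg 3: left by d1 = 12/5 → (-25, -133/15)
  seg 4: right by d3 = 4 → (-21, -133/15)
  seg 5: left by d7 = 133/15 → (-448/15, -133/15)
  seg 6: up by d2 = 14/3 → (-448/15, -21/5)
  seg 7: left by d2 = 14/3 → (-518/15, -21/5)

d5 = 11/15
d6 = 8
d7 = 133/15
d8 = 113/5
endpoint = (-518/15, -21/5)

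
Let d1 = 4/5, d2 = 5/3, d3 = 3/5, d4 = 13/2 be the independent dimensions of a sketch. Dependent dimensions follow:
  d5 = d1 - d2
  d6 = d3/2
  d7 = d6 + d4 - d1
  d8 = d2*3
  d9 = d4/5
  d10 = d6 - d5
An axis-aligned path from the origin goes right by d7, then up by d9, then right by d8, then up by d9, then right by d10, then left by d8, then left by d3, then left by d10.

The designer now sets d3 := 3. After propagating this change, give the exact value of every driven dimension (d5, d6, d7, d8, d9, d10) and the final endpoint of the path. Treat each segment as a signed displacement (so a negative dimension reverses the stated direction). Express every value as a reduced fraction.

Apply edit: d3 := 3
  d5 = d1 - d2 = -13/15
  d6 = d3/2 = 3/2
  d7 = d6 + d4 - d1 = 36/5
  d8 = d2*3 = 5
  d9 = d4/5 = 13/10
  d10 = d6 - d5 = 71/30
Walk from origin (0, 0):
  seg 1: right by d7 = 36/5 → (36/5, 0)
  seg 2: up by d9 = 13/10 → (36/5, 13/10)
  seg 3: right by d8 = 5 → (61/5, 13/10)
  seg 4: up by d9 = 13/10 → (61/5, 13/5)
  seg 5: right by d10 = 71/30 → (437/30, 13/5)
  seg 6: left by d8 = 5 → (287/30, 13/5)
  seg 7: left by d3 = 3 → (197/30, 13/5)
  seg 8: left by d10 = 71/30 → (21/5, 13/5)

d5 = -13/15
d6 = 3/2
d7 = 36/5
d8 = 5
d9 = 13/10
d10 = 71/30
endpoint = (21/5, 13/5)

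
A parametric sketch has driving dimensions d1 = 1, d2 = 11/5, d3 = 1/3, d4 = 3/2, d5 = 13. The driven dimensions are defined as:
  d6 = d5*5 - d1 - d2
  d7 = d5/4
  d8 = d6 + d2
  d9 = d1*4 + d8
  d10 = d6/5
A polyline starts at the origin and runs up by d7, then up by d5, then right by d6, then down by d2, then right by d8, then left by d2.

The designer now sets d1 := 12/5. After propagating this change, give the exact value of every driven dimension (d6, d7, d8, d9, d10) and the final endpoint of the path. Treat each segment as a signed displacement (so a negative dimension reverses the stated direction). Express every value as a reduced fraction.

d6 = 302/5
d7 = 13/4
d8 = 313/5
d9 = 361/5
d10 = 302/25
endpoint = (604/5, 281/20)

Apply edit: d1 := 12/5
  d6 = d5*5 - d1 - d2 = 302/5
  d7 = d5/4 = 13/4
  d8 = d6 + d2 = 313/5
  d9 = d1*4 + d8 = 361/5
  d10 = d6/5 = 302/25
Walk from origin (0, 0):
  seg 1: up by d7 = 13/4 → (0, 13/4)
  seg 2: up by d5 = 13 → (0, 65/4)
  seg 3: right by d6 = 302/5 → (302/5, 65/4)
  seg 4: down by d2 = 11/5 → (302/5, 281/20)
  seg 5: right by d8 = 313/5 → (123, 281/20)
  seg 6: left by d2 = 11/5 → (604/5, 281/20)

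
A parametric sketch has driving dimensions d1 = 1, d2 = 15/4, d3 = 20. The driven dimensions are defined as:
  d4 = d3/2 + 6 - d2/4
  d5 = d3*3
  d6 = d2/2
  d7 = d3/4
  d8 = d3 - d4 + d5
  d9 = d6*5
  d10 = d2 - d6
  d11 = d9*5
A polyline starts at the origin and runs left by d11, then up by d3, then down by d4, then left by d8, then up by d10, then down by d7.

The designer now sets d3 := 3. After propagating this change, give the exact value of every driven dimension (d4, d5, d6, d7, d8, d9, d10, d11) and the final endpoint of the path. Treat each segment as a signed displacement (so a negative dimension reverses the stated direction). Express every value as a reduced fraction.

Apply edit: d3 := 3
  d4 = d3/2 + 6 - d2/4 = 105/16
  d5 = d3*3 = 9
  d6 = d2/2 = 15/8
  d7 = d3/4 = 3/4
  d8 = d3 - d4 + d5 = 87/16
  d9 = d6*5 = 75/8
  d10 = d2 - d6 = 15/8
  d11 = d9*5 = 375/8
Walk from origin (0, 0):
  seg 1: left by d11 = 375/8 → (-375/8, 0)
  seg 2: up by d3 = 3 → (-375/8, 3)
  seg 3: down by d4 = 105/16 → (-375/8, -57/16)
  seg 4: left by d8 = 87/16 → (-837/16, -57/16)
  seg 5: up by d10 = 15/8 → (-837/16, -27/16)
  seg 6: down by d7 = 3/4 → (-837/16, -39/16)

d4 = 105/16
d5 = 9
d6 = 15/8
d7 = 3/4
d8 = 87/16
d9 = 75/8
d10 = 15/8
d11 = 375/8
endpoint = (-837/16, -39/16)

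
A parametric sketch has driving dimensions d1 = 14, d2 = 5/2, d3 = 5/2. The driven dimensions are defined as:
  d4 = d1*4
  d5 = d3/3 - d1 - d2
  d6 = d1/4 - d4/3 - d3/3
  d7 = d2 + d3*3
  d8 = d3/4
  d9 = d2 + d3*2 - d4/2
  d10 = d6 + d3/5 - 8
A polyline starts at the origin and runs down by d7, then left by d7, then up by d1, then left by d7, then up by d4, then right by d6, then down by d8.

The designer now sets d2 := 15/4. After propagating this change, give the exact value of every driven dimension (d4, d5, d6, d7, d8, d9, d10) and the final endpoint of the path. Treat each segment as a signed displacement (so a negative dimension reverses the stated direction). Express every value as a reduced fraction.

d4 = 56
d5 = -203/12
d6 = -16
d7 = 45/4
d8 = 5/8
d9 = -77/4
d10 = -47/2
endpoint = (-77/2, 465/8)

Apply edit: d2 := 15/4
  d4 = d1*4 = 56
  d5 = d3/3 - d1 - d2 = -203/12
  d6 = d1/4 - d4/3 - d3/3 = -16
  d7 = d2 + d3*3 = 45/4
  d8 = d3/4 = 5/8
  d9 = d2 + d3*2 - d4/2 = -77/4
  d10 = d6 + d3/5 - 8 = -47/2
Walk from origin (0, 0):
  seg 1: down by d7 = 45/4 → (0, -45/4)
  seg 2: left by d7 = 45/4 → (-45/4, -45/4)
  seg 3: up by d1 = 14 → (-45/4, 11/4)
  seg 4: left by d7 = 45/4 → (-45/2, 11/4)
  seg 5: up by d4 = 56 → (-45/2, 235/4)
  seg 6: right by d6 = -16 → (-77/2, 235/4)
  seg 7: down by d8 = 5/8 → (-77/2, 465/8)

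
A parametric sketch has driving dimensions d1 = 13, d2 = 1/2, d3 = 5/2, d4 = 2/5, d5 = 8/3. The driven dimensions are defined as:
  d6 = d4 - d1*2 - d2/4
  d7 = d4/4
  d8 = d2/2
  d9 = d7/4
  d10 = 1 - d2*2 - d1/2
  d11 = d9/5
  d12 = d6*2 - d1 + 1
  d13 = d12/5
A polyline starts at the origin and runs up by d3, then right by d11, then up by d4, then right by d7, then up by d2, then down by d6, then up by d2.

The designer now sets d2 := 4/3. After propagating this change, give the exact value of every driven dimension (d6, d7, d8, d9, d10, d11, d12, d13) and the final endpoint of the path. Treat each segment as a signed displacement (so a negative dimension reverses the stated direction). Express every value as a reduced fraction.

d6 = -389/15
d7 = 1/10
d8 = 2/3
d9 = 1/40
d10 = -49/6
d11 = 1/200
d12 = -958/15
d13 = -958/75
endpoint = (21/200, 63/2)

Apply edit: d2 := 4/3
  d6 = d4 - d1*2 - d2/4 = -389/15
  d7 = d4/4 = 1/10
  d8 = d2/2 = 2/3
  d9 = d7/4 = 1/40
  d10 = 1 - d2*2 - d1/2 = -49/6
  d11 = d9/5 = 1/200
  d12 = d6*2 - d1 + 1 = -958/15
  d13 = d12/5 = -958/75
Walk from origin (0, 0):
  seg 1: up by d3 = 5/2 → (0, 5/2)
  seg 2: right by d11 = 1/200 → (1/200, 5/2)
  seg 3: up by d4 = 2/5 → (1/200, 29/10)
  seg 4: right by d7 = 1/10 → (21/200, 29/10)
  seg 5: up by d2 = 4/3 → (21/200, 127/30)
  seg 6: down by d6 = -389/15 → (21/200, 181/6)
  seg 7: up by d2 = 4/3 → (21/200, 63/2)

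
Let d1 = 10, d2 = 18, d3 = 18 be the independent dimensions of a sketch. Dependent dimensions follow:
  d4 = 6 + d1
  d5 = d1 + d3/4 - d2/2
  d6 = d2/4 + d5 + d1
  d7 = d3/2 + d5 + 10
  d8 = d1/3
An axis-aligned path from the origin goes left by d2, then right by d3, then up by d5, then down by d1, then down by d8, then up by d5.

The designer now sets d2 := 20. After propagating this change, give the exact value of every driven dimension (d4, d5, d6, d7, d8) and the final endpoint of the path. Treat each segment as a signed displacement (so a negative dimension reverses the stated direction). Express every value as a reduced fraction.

Apply edit: d2 := 20
  d4 = 6 + d1 = 16
  d5 = d1 + d3/4 - d2/2 = 9/2
  d6 = d2/4 + d5 + d1 = 39/2
  d7 = d3/2 + d5 + 10 = 47/2
  d8 = d1/3 = 10/3
Walk from origin (0, 0):
  seg 1: left by d2 = 20 → (-20, 0)
  seg 2: right by d3 = 18 → (-2, 0)
  seg 3: up by d5 = 9/2 → (-2, 9/2)
  seg 4: down by d1 = 10 → (-2, -11/2)
  seg 5: down by d8 = 10/3 → (-2, -53/6)
  seg 6: up by d5 = 9/2 → (-2, -13/3)

d4 = 16
d5 = 9/2
d6 = 39/2
d7 = 47/2
d8 = 10/3
endpoint = (-2, -13/3)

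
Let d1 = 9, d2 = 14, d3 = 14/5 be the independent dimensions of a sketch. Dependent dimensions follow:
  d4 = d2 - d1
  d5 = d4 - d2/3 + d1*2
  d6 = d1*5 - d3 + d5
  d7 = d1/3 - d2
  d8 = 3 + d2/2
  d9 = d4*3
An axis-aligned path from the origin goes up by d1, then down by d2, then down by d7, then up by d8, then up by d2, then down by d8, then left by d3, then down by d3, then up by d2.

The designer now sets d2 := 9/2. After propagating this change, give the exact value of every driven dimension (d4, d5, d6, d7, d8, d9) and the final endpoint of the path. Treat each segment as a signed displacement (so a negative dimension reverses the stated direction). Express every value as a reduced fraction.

d4 = -9/2
d5 = 12
d6 = 271/5
d7 = -3/2
d8 = 21/4
d9 = -27/2
endpoint = (-14/5, 61/5)

Apply edit: d2 := 9/2
  d4 = d2 - d1 = -9/2
  d5 = d4 - d2/3 + d1*2 = 12
  d6 = d1*5 - d3 + d5 = 271/5
  d7 = d1/3 - d2 = -3/2
  d8 = 3 + d2/2 = 21/4
  d9 = d4*3 = -27/2
Walk from origin (0, 0):
  seg 1: up by d1 = 9 → (0, 9)
  seg 2: down by d2 = 9/2 → (0, 9/2)
  seg 3: down by d7 = -3/2 → (0, 6)
  seg 4: up by d8 = 21/4 → (0, 45/4)
  seg 5: up by d2 = 9/2 → (0, 63/4)
  seg 6: down by d8 = 21/4 → (0, 21/2)
  seg 7: left by d3 = 14/5 → (-14/5, 21/2)
  seg 8: down by d3 = 14/5 → (-14/5, 77/10)
  seg 9: up by d2 = 9/2 → (-14/5, 61/5)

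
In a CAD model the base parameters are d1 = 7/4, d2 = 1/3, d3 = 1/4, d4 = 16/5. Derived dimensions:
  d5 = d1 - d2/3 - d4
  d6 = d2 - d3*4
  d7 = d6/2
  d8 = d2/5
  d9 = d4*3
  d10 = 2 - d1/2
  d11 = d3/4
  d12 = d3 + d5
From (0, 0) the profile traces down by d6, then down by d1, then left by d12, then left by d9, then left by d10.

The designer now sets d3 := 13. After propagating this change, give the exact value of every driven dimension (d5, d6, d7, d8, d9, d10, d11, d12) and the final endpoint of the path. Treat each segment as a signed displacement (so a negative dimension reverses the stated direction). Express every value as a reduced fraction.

Apply edit: d3 := 13
  d5 = d1 - d2/3 - d4 = -281/180
  d6 = d2 - d3*4 = -155/3
  d7 = d6/2 = -155/6
  d8 = d2/5 = 1/15
  d9 = d4*3 = 48/5
  d10 = 2 - d1/2 = 9/8
  d11 = d3/4 = 13/4
  d12 = d3 + d5 = 2059/180
Walk from origin (0, 0):
  seg 1: down by d6 = -155/3 → (0, 155/3)
  seg 2: down by d1 = 7/4 → (0, 599/12)
  seg 3: left by d12 = 2059/180 → (-2059/180, 599/12)
  seg 4: left by d9 = 48/5 → (-3787/180, 599/12)
  seg 5: left by d10 = 9/8 → (-7979/360, 599/12)

d5 = -281/180
d6 = -155/3
d7 = -155/6
d8 = 1/15
d9 = 48/5
d10 = 9/8
d11 = 13/4
d12 = 2059/180
endpoint = (-7979/360, 599/12)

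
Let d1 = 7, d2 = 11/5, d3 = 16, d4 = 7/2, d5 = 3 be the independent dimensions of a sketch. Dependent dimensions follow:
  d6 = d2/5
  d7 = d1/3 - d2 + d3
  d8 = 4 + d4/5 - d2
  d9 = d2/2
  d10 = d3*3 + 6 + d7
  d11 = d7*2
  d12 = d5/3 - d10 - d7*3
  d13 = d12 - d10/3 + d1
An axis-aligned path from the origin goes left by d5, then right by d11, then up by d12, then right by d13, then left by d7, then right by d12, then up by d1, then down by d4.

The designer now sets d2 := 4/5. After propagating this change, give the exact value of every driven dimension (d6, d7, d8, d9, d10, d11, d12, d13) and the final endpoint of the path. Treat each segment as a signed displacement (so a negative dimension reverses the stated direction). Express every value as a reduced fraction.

Apply edit: d2 := 4/5
  d6 = d2/5 = 4/25
  d7 = d1/3 - d2 + d3 = 263/15
  d8 = 4 + d4/5 - d2 = 39/10
  d9 = d2/2 = 2/5
  d10 = d3*3 + 6 + d7 = 1073/15
  d11 = d7*2 = 526/15
  d12 = d5/3 - d10 - d7*3 = -1847/15
  d13 = d12 - d10/3 + d1 = -6299/45
Walk from origin (0, 0):
  seg 1: left by d5 = 3 → (-3, 0)
  seg 2: right by d11 = 526/15 → (481/15, 0)
  seg 3: up by d12 = -1847/15 → (481/15, -1847/15)
  seg 4: right by d13 = -6299/45 → (-4856/45, -1847/15)
  seg 5: left by d7 = 263/15 → (-1129/9, -1847/15)
  seg 6: right by d12 = -1847/15 → (-11186/45, -1847/15)
  seg 7: up by d1 = 7 → (-11186/45, -1742/15)
  seg 8: down by d4 = 7/2 → (-11186/45, -3589/30)

d6 = 4/25
d7 = 263/15
d8 = 39/10
d9 = 2/5
d10 = 1073/15
d11 = 526/15
d12 = -1847/15
d13 = -6299/45
endpoint = (-11186/45, -3589/30)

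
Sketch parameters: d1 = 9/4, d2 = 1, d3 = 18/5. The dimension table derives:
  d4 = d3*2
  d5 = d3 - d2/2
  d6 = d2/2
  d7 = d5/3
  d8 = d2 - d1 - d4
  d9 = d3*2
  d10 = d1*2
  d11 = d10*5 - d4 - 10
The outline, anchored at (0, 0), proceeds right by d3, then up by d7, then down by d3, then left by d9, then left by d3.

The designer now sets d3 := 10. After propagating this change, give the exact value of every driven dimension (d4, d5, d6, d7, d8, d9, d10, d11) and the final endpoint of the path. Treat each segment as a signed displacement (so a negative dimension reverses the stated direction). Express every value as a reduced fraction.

Apply edit: d3 := 10
  d4 = d3*2 = 20
  d5 = d3 - d2/2 = 19/2
  d6 = d2/2 = 1/2
  d7 = d5/3 = 19/6
  d8 = d2 - d1 - d4 = -85/4
  d9 = d3*2 = 20
  d10 = d1*2 = 9/2
  d11 = d10*5 - d4 - 10 = -15/2
Walk from origin (0, 0):
  seg 1: right by d3 = 10 → (10, 0)
  seg 2: up by d7 = 19/6 → (10, 19/6)
  seg 3: down by d3 = 10 → (10, -41/6)
  seg 4: left by d9 = 20 → (-10, -41/6)
  seg 5: left by d3 = 10 → (-20, -41/6)

d4 = 20
d5 = 19/2
d6 = 1/2
d7 = 19/6
d8 = -85/4
d9 = 20
d10 = 9/2
d11 = -15/2
endpoint = (-20, -41/6)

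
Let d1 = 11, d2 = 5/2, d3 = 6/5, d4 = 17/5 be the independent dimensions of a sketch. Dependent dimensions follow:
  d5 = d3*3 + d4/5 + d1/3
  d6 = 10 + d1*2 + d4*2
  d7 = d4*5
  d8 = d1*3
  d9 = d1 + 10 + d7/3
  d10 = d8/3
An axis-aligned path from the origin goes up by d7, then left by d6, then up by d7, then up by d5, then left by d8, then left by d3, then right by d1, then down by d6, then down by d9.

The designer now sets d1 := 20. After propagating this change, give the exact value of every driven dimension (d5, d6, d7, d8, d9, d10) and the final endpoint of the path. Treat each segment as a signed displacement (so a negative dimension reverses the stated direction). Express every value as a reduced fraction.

Apply edit: d1 := 20
  d5 = d3*3 + d4/5 + d1/3 = 821/75
  d6 = 10 + d1*2 + d4*2 = 284/5
  d7 = d4*5 = 17
  d8 = d1*3 = 60
  d9 = d1 + 10 + d7/3 = 107/3
  d10 = d8/3 = 20
Walk from origin (0, 0):
  seg 1: up by d7 = 17 → (0, 17)
  seg 2: left by d6 = 284/5 → (-284/5, 17)
  seg 3: up by d7 = 17 → (-284/5, 34)
  seg 4: up by d5 = 821/75 → (-284/5, 3371/75)
  seg 5: left by d8 = 60 → (-584/5, 3371/75)
  seg 6: left by d3 = 6/5 → (-118, 3371/75)
  seg 7: right by d1 = 20 → (-98, 3371/75)
  seg 8: down by d6 = 284/5 → (-98, -889/75)
  seg 9: down by d9 = 107/3 → (-98, -1188/25)

d5 = 821/75
d6 = 284/5
d7 = 17
d8 = 60
d9 = 107/3
d10 = 20
endpoint = (-98, -1188/25)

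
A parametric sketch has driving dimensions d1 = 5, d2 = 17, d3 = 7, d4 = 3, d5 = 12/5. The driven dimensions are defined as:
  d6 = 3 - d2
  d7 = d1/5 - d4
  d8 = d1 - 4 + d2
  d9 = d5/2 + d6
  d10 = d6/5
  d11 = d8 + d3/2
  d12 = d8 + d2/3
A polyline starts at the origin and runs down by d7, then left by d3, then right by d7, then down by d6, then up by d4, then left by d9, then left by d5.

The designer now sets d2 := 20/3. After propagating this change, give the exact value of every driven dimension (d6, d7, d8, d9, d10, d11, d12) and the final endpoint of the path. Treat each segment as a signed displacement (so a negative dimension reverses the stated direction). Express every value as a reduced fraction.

Apply edit: d2 := 20/3
  d6 = 3 - d2 = -11/3
  d7 = d1/5 - d4 = -2
  d8 = d1 - 4 + d2 = 23/3
  d9 = d5/2 + d6 = -37/15
  d10 = d6/5 = -11/15
  d11 = d8 + d3/2 = 67/6
  d12 = d8 + d2/3 = 89/9
Walk from origin (0, 0):
  seg 1: down by d7 = -2 → (0, 2)
  seg 2: left by d3 = 7 → (-7, 2)
  seg 3: right by d7 = -2 → (-9, 2)
  seg 4: down by d6 = -11/3 → (-9, 17/3)
  seg 5: up by d4 = 3 → (-9, 26/3)
  seg 6: left by d9 = -37/15 → (-98/15, 26/3)
  seg 7: left by d5 = 12/5 → (-134/15, 26/3)

d6 = -11/3
d7 = -2
d8 = 23/3
d9 = -37/15
d10 = -11/15
d11 = 67/6
d12 = 89/9
endpoint = (-134/15, 26/3)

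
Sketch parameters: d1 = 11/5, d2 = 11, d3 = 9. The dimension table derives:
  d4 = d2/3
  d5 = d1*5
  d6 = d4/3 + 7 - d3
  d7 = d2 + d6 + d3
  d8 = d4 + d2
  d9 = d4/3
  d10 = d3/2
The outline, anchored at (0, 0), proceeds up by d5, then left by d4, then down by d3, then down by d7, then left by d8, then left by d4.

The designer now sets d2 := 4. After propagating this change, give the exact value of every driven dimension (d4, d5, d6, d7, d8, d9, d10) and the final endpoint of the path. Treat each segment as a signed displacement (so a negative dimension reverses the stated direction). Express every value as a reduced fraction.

d4 = 4/3
d5 = 11
d6 = -14/9
d7 = 103/9
d8 = 16/3
d9 = 4/9
d10 = 9/2
endpoint = (-8, -85/9)

Apply edit: d2 := 4
  d4 = d2/3 = 4/3
  d5 = d1*5 = 11
  d6 = d4/3 + 7 - d3 = -14/9
  d7 = d2 + d6 + d3 = 103/9
  d8 = d4 + d2 = 16/3
  d9 = d4/3 = 4/9
  d10 = d3/2 = 9/2
Walk from origin (0, 0):
  seg 1: up by d5 = 11 → (0, 11)
  seg 2: left by d4 = 4/3 → (-4/3, 11)
  seg 3: down by d3 = 9 → (-4/3, 2)
  seg 4: down by d7 = 103/9 → (-4/3, -85/9)
  seg 5: left by d8 = 16/3 → (-20/3, -85/9)
  seg 6: left by d4 = 4/3 → (-8, -85/9)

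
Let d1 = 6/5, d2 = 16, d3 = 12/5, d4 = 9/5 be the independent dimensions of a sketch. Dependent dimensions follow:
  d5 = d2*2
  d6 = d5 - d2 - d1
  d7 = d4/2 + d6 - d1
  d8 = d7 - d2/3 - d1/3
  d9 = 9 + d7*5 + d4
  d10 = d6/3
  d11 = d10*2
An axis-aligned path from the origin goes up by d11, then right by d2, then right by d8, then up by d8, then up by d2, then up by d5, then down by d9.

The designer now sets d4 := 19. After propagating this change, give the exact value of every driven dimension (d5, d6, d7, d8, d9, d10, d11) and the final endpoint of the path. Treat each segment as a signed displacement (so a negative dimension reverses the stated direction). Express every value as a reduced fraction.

Apply edit: d4 := 19
  d5 = d2*2 = 32
  d6 = d5 - d2 - d1 = 74/5
  d7 = d4/2 + d6 - d1 = 231/10
  d8 = d7 - d2/3 - d1/3 = 521/30
  d9 = 9 + d7*5 + d4 = 287/2
  d10 = d6/3 = 74/15
  d11 = d10*2 = 148/15
Walk from origin (0, 0):
  seg 1: up by d11 = 148/15 → (0, 148/15)
  seg 2: right by d2 = 16 → (16, 148/15)
  seg 3: right by d8 = 521/30 → (1001/30, 148/15)
  seg 4: up by d8 = 521/30 → (1001/30, 817/30)
  seg 5: up by d2 = 16 → (1001/30, 1297/30)
  seg 6: up by d5 = 32 → (1001/30, 2257/30)
  seg 7: down by d9 = 287/2 → (1001/30, -1024/15)

d5 = 32
d6 = 74/5
d7 = 231/10
d8 = 521/30
d9 = 287/2
d10 = 74/15
d11 = 148/15
endpoint = (1001/30, -1024/15)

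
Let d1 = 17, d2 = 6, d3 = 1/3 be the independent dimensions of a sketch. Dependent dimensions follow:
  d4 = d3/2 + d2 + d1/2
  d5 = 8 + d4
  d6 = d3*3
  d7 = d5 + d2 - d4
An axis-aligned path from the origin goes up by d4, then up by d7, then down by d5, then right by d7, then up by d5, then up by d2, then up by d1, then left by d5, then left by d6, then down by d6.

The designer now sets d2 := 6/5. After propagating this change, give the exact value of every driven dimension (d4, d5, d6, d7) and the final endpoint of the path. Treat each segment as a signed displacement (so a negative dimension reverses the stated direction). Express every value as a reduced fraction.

Apply edit: d2 := 6/5
  d4 = d3/2 + d2 + d1/2 = 148/15
  d5 = 8 + d4 = 268/15
  d6 = d3*3 = 1
  d7 = d5 + d2 - d4 = 46/5
Walk from origin (0, 0):
  seg 1: up by d4 = 148/15 → (0, 148/15)
  seg 2: up by d7 = 46/5 → (0, 286/15)
  seg 3: down by d5 = 268/15 → (0, 6/5)
  seg 4: right by d7 = 46/5 → (46/5, 6/5)
  seg 5: up by d5 = 268/15 → (46/5, 286/15)
  seg 6: up by d2 = 6/5 → (46/5, 304/15)
  seg 7: up by d1 = 17 → (46/5, 559/15)
  seg 8: left by d5 = 268/15 → (-26/3, 559/15)
  seg 9: left by d6 = 1 → (-29/3, 559/15)
  seg 10: down by d6 = 1 → (-29/3, 544/15)

d4 = 148/15
d5 = 268/15
d6 = 1
d7 = 46/5
endpoint = (-29/3, 544/15)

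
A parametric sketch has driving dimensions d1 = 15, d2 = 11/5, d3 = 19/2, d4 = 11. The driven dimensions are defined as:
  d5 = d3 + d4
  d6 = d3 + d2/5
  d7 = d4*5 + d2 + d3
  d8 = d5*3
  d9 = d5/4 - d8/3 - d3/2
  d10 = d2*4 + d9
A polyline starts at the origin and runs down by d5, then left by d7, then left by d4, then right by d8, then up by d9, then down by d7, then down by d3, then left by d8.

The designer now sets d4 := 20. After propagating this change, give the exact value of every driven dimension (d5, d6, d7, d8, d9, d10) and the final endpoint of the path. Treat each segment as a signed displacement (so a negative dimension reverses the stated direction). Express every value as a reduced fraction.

d5 = 59/2
d6 = 497/50
d7 = 1117/10
d8 = 177/2
d9 = -215/8
d10 = -723/40
endpoint = (-1317/10, -7103/40)

Apply edit: d4 := 20
  d5 = d3 + d4 = 59/2
  d6 = d3 + d2/5 = 497/50
  d7 = d4*5 + d2 + d3 = 1117/10
  d8 = d5*3 = 177/2
  d9 = d5/4 - d8/3 - d3/2 = -215/8
  d10 = d2*4 + d9 = -723/40
Walk from origin (0, 0):
  seg 1: down by d5 = 59/2 → (0, -59/2)
  seg 2: left by d7 = 1117/10 → (-1117/10, -59/2)
  seg 3: left by d4 = 20 → (-1317/10, -59/2)
  seg 4: right by d8 = 177/2 → (-216/5, -59/2)
  seg 5: up by d9 = -215/8 → (-216/5, -451/8)
  seg 6: down by d7 = 1117/10 → (-216/5, -6723/40)
  seg 7: down by d3 = 19/2 → (-216/5, -7103/40)
  seg 8: left by d8 = 177/2 → (-1317/10, -7103/40)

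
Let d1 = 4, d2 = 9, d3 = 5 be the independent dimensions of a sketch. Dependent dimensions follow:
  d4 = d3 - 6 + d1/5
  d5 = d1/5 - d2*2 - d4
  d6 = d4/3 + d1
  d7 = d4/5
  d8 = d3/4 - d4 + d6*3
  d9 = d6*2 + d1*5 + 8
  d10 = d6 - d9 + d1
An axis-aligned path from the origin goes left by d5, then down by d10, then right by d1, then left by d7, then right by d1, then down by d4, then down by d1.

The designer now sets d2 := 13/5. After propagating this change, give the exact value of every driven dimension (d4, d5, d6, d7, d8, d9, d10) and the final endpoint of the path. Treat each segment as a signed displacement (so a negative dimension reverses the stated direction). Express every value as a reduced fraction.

Apply edit: d2 := 13/5
  d4 = d3 - 6 + d1/5 = -1/5
  d5 = d1/5 - d2*2 - d4 = -21/5
  d6 = d4/3 + d1 = 59/15
  d7 = d4/5 = -1/25
  d8 = d3/4 - d4 + d6*3 = 53/4
  d9 = d6*2 + d1*5 + 8 = 538/15
  d10 = d6 - d9 + d1 = -419/15
Walk from origin (0, 0):
  seg 1: left by d5 = -21/5 → (21/5, 0)
  seg 2: down by d10 = -419/15 → (21/5, 419/15)
  seg 3: right by d1 = 4 → (41/5, 419/15)
  seg 4: left by d7 = -1/25 → (206/25, 419/15)
  seg 5: right by d1 = 4 → (306/25, 419/15)
  seg 6: down by d4 = -1/5 → (306/25, 422/15)
  seg 7: down by d1 = 4 → (306/25, 362/15)

d4 = -1/5
d5 = -21/5
d6 = 59/15
d7 = -1/25
d8 = 53/4
d9 = 538/15
d10 = -419/15
endpoint = (306/25, 362/15)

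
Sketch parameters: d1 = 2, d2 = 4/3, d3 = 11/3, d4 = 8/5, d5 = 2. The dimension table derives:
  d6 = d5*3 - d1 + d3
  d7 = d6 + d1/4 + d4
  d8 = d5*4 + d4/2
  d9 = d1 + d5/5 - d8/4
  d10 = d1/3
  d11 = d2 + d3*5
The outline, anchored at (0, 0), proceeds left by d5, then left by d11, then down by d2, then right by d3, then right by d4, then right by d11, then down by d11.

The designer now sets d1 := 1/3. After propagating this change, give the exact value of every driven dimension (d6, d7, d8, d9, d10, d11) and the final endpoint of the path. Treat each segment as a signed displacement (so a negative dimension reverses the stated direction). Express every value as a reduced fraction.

d6 = 28/3
d7 = 661/60
d8 = 44/5
d9 = -22/15
d10 = 1/9
d11 = 59/3
endpoint = (49/15, -21)

Apply edit: d1 := 1/3
  d6 = d5*3 - d1 + d3 = 28/3
  d7 = d6 + d1/4 + d4 = 661/60
  d8 = d5*4 + d4/2 = 44/5
  d9 = d1 + d5/5 - d8/4 = -22/15
  d10 = d1/3 = 1/9
  d11 = d2 + d3*5 = 59/3
Walk from origin (0, 0):
  seg 1: left by d5 = 2 → (-2, 0)
  seg 2: left by d11 = 59/3 → (-65/3, 0)
  seg 3: down by d2 = 4/3 → (-65/3, -4/3)
  seg 4: right by d3 = 11/3 → (-18, -4/3)
  seg 5: right by d4 = 8/5 → (-82/5, -4/3)
  seg 6: right by d11 = 59/3 → (49/15, -4/3)
  seg 7: down by d11 = 59/3 → (49/15, -21)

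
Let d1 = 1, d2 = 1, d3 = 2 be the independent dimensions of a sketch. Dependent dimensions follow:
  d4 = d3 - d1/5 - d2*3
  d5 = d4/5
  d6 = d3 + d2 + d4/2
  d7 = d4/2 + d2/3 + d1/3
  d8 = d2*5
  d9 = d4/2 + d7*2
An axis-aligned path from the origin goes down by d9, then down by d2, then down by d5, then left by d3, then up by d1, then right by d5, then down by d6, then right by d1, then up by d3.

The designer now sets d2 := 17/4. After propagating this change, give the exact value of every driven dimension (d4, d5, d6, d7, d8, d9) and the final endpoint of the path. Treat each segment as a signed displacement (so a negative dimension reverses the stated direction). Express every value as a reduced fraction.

Apply edit: d2 := 17/4
  d4 = d3 - d1/5 - d2*3 = -219/20
  d5 = d4/5 = -219/100
  d6 = d3 + d2 + d4/2 = 31/40
  d7 = d4/2 + d2/3 + d1/3 = -149/40
  d8 = d2*5 = 85/4
  d9 = d4/2 + d7*2 = -517/40
Walk from origin (0, 0):
  seg 1: down by d9 = -517/40 → (0, 517/40)
  seg 2: down by d2 = 17/4 → (0, 347/40)
  seg 3: down by d5 = -219/100 → (0, 2173/200)
  seg 4: left by d3 = 2 → (-2, 2173/200)
  seg 5: up by d1 = 1 → (-2, 2373/200)
  seg 6: right by d5 = -219/100 → (-419/100, 2373/200)
  seg 7: down by d6 = 31/40 → (-419/100, 1109/100)
  seg 8: right by d1 = 1 → (-319/100, 1109/100)
  seg 9: up by d3 = 2 → (-319/100, 1309/100)

d4 = -219/20
d5 = -219/100
d6 = 31/40
d7 = -149/40
d8 = 85/4
d9 = -517/40
endpoint = (-319/100, 1309/100)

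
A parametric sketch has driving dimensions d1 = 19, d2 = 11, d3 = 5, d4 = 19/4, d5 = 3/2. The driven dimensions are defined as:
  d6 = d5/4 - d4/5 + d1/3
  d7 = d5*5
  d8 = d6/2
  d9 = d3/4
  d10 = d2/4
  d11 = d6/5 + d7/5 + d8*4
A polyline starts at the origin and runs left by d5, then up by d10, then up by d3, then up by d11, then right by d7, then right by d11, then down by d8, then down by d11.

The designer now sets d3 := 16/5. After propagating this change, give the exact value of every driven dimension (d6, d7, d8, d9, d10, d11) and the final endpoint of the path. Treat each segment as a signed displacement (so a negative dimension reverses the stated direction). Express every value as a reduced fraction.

Apply edit: d3 := 16/5
  d6 = d5/4 - d4/5 + d1/3 = 691/120
  d7 = d5*5 = 15/2
  d8 = d6/2 = 691/240
  d9 = d3/4 = 4/5
  d10 = d2/4 = 11/4
  d11 = d6/5 + d7/5 + d8*4 = 8501/600
Walk from origin (0, 0):
  seg 1: left by d5 = 3/2 → (-3/2, 0)
  seg 2: up by d10 = 11/4 → (-3/2, 11/4)
  seg 3: up by d3 = 16/5 → (-3/2, 119/20)
  seg 4: up by d11 = 8501/600 → (-3/2, 12071/600)
  seg 5: right by d7 = 15/2 → (6, 12071/600)
  seg 6: right by d11 = 8501/600 → (12101/600, 12071/600)
  seg 7: down by d8 = 691/240 → (12101/600, 20687/1200)
  seg 8: down by d11 = 8501/600 → (12101/600, 737/240)

d6 = 691/120
d7 = 15/2
d8 = 691/240
d9 = 4/5
d10 = 11/4
d11 = 8501/600
endpoint = (12101/600, 737/240)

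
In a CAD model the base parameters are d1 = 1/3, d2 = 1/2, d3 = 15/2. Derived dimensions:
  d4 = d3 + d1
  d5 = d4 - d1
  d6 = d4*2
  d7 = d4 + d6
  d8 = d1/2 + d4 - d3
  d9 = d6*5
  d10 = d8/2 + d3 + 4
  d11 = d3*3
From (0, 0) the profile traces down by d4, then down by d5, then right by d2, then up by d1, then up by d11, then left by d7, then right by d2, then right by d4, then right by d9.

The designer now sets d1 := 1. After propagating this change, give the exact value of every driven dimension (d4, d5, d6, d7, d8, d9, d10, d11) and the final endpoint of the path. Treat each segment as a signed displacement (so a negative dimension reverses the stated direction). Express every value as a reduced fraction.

Apply edit: d1 := 1
  d4 = d3 + d1 = 17/2
  d5 = d4 - d1 = 15/2
  d6 = d4*2 = 17
  d7 = d4 + d6 = 51/2
  d8 = d1/2 + d4 - d3 = 3/2
  d9 = d6*5 = 85
  d10 = d8/2 + d3 + 4 = 49/4
  d11 = d3*3 = 45/2
Walk from origin (0, 0):
  seg 1: down by d4 = 17/2 → (0, -17/2)
  seg 2: down by d5 = 15/2 → (0, -16)
  seg 3: right by d2 = 1/2 → (1/2, -16)
  seg 4: up by d1 = 1 → (1/2, -15)
  seg 5: up by d11 = 45/2 → (1/2, 15/2)
  seg 6: left by d7 = 51/2 → (-25, 15/2)
  seg 7: right by d2 = 1/2 → (-49/2, 15/2)
  seg 8: right by d4 = 17/2 → (-16, 15/2)
  seg 9: right by d9 = 85 → (69, 15/2)

d4 = 17/2
d5 = 15/2
d6 = 17
d7 = 51/2
d8 = 3/2
d9 = 85
d10 = 49/4
d11 = 45/2
endpoint = (69, 15/2)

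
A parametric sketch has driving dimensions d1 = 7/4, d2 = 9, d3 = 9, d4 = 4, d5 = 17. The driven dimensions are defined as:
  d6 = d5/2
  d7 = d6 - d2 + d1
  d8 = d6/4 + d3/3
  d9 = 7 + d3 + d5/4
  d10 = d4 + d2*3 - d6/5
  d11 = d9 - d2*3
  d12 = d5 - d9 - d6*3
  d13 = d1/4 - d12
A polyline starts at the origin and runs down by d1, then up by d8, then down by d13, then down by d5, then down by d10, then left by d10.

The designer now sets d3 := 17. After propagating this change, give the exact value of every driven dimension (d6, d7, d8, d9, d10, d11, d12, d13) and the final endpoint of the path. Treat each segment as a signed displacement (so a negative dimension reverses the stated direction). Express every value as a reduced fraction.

Apply edit: d3 := 17
  d6 = d5/2 = 17/2
  d7 = d6 - d2 + d1 = 5/4
  d8 = d6/4 + d3/3 = 187/24
  d9 = 7 + d3 + d5/4 = 113/4
  d10 = d4 + d2*3 - d6/5 = 293/10
  d11 = d9 - d2*3 = 5/4
  d12 = d5 - d9 - d6*3 = -147/4
  d13 = d1/4 - d12 = 595/16
Walk from origin (0, 0):
  seg 1: down by d1 = 7/4 → (0, -7/4)
  seg 2: up by d8 = 187/24 → (0, 145/24)
  seg 3: down by d13 = 595/16 → (0, -1495/48)
  seg 4: down by d5 = 17 → (0, -2311/48)
  seg 5: down by d10 = 293/10 → (0, -18587/240)
  seg 6: left by d10 = 293/10 → (-293/10, -18587/240)

d6 = 17/2
d7 = 5/4
d8 = 187/24
d9 = 113/4
d10 = 293/10
d11 = 5/4
d12 = -147/4
d13 = 595/16
endpoint = (-293/10, -18587/240)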